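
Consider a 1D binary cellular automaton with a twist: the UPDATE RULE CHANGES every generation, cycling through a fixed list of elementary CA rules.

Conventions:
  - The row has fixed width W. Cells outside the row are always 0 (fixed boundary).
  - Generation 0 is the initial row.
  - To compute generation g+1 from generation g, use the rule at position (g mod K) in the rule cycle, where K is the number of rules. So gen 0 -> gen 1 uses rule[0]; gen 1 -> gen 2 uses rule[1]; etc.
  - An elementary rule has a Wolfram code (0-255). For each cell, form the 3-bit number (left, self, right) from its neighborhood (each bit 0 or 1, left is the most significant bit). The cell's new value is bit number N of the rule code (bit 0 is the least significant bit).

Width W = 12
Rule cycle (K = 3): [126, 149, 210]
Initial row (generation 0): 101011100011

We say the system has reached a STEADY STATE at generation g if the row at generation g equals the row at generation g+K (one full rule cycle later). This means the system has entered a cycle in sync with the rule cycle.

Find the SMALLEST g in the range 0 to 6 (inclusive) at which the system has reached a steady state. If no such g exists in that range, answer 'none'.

Gen 0: 101011100011
Gen 1 (rule 126): 111110110111
Gen 2 (rule 149): 011100000010
Gen 3 (rule 210): 101110000101
Gen 4 (rule 126): 111011001111
Gen 5 (rule 149): 010000100110
Gen 6 (rule 210): 101001011011
Gen 7 (rule 126): 111111111111
Gen 8 (rule 149): 011111111110
Gen 9 (rule 210): 101111111111

Answer: none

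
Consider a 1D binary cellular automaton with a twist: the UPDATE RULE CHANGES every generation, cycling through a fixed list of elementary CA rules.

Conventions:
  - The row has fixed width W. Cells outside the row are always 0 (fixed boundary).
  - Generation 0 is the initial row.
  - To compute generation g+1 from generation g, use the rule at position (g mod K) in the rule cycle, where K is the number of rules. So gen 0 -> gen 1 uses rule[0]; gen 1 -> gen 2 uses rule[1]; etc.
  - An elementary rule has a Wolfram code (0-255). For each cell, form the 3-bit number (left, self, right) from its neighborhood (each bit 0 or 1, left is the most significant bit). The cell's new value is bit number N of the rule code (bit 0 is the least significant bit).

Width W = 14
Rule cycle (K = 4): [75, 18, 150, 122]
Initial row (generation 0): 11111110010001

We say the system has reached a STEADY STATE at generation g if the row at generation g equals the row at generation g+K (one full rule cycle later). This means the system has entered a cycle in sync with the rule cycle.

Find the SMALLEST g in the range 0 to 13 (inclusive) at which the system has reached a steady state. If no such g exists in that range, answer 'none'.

Gen 0: 11111110010001
Gen 1 (rule 75): 10000010100110
Gen 2 (rule 18): 01000100011001
Gen 3 (rule 150): 11101110100111
Gen 4 (rule 122): 10111011011101
Gen 5 (rule 75): 00101011010100
Gen 6 (rule 18): 01000000000010
Gen 7 (rule 150): 11100000000111
Gen 8 (rule 122): 10110000001101
Gen 9 (rule 75): 00110111111100
Gen 10 (rule 18): 01000000000010
Gen 11 (rule 150): 11100000000111
Gen 12 (rule 122): 10110000001101
Gen 13 (rule 75): 00110111111100
Gen 14 (rule 18): 01000000000010
Gen 15 (rule 150): 11100000000111
Gen 16 (rule 122): 10110000001101
Gen 17 (rule 75): 00110111111100

Answer: 6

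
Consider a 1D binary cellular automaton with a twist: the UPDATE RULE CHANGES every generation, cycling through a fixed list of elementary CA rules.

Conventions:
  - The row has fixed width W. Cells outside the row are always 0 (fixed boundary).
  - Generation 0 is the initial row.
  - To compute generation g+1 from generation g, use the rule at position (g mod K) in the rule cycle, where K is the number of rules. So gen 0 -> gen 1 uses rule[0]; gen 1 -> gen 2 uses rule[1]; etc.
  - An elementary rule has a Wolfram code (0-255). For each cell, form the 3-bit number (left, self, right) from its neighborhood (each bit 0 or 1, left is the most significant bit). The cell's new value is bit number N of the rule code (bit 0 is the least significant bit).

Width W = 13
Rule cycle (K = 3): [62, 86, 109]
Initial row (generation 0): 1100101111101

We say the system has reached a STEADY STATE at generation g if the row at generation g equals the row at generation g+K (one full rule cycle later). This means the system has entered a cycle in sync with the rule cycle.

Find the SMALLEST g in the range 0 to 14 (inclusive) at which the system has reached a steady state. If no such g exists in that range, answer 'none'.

Answer: none

Derivation:
Gen 0: 1100101111101
Gen 1 (rule 62): 1011111000011
Gen 2 (rule 86): 1000001100101
Gen 3 (rule 109): 1011101100111
Gen 4 (rule 62): 1110011011100
Gen 5 (rule 86): 0011101000110
Gen 6 (rule 109): 1010111010110
Gen 7 (rule 62): 1111100111101
Gen 8 (rule 86): 0000111000101
Gen 9 (rule 109): 1110101010111
Gen 10 (rule 62): 1001111111100
Gen 11 (rule 86): 1110000000110
Gen 12 (rule 109): 1010111110110
Gen 13 (rule 62): 1111100001101
Gen 14 (rule 86): 0000110010101
Gen 15 (rule 109): 1110110011111
Gen 16 (rule 62): 1001101110000
Gen 17 (rule 86): 1110100011000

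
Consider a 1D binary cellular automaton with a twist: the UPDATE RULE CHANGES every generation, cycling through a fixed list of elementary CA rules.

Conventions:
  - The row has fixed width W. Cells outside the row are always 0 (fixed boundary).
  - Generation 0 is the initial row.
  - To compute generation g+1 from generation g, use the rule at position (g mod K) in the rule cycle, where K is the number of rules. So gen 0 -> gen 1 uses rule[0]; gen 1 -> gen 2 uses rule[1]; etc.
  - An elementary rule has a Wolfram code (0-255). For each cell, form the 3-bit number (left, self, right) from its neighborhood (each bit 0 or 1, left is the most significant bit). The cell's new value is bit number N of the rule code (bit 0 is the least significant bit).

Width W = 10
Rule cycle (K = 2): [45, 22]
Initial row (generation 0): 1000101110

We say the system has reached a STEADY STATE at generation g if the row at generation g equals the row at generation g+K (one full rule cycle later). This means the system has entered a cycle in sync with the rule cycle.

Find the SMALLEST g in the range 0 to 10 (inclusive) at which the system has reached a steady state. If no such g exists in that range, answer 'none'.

Gen 0: 1000101110
Gen 1 (rule 45): 1010111000
Gen 2 (rule 22): 1010000100
Gen 3 (rule 45): 1110110101
Gen 4 (rule 22): 0000000101
Gen 5 (rule 45): 1111110111
Gen 6 (rule 22): 0000000000
Gen 7 (rule 45): 1111111111
Gen 8 (rule 22): 0000000000
Gen 9 (rule 45): 1111111111
Gen 10 (rule 22): 0000000000
Gen 11 (rule 45): 1111111111
Gen 12 (rule 22): 0000000000

Answer: 6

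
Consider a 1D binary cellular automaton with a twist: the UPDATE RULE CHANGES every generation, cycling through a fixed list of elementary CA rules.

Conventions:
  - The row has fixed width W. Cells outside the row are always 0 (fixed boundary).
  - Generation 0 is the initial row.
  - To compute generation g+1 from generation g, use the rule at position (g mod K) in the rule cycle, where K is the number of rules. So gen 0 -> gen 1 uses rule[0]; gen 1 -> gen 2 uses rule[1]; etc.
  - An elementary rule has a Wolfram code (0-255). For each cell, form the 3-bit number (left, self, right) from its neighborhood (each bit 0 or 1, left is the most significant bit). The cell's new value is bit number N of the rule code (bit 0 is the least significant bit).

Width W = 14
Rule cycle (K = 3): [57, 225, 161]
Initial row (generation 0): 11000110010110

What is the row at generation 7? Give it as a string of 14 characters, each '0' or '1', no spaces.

Gen 0: 11000110010110
Gen 1 (rule 57): 10110101001101
Gen 2 (rule 225): 01011010000110
Gen 3 (rule 161): 00100100110000
Gen 4 (rule 57): 10010010101111
Gen 5 (rule 225): 00000001010111
Gen 6 (rule 161): 11111100101010
Gen 7 (rule 57): 10000010010101

Answer: 10000010010101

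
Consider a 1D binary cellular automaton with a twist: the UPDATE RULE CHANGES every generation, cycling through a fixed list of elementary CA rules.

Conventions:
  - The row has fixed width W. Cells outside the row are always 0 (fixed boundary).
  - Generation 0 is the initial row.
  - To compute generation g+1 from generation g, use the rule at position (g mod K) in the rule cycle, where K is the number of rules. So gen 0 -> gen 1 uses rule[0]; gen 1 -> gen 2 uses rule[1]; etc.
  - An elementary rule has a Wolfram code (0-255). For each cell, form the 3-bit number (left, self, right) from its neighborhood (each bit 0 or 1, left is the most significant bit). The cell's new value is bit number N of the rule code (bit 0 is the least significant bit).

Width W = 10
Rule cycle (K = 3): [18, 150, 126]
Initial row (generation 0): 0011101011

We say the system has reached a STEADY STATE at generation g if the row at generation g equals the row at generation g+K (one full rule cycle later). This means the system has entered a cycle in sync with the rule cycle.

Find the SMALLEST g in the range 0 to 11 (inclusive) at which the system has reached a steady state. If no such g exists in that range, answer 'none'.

Gen 0: 0011101011
Gen 1 (rule 18): 0100000000
Gen 2 (rule 150): 1110000000
Gen 3 (rule 126): 1011000000
Gen 4 (rule 18): 0000100000
Gen 5 (rule 150): 0001110000
Gen 6 (rule 126): 0011011000
Gen 7 (rule 18): 0100000100
Gen 8 (rule 150): 1110001110
Gen 9 (rule 126): 1011011011
Gen 10 (rule 18): 0000000000
Gen 11 (rule 150): 0000000000
Gen 12 (rule 126): 0000000000
Gen 13 (rule 18): 0000000000
Gen 14 (rule 150): 0000000000

Answer: 10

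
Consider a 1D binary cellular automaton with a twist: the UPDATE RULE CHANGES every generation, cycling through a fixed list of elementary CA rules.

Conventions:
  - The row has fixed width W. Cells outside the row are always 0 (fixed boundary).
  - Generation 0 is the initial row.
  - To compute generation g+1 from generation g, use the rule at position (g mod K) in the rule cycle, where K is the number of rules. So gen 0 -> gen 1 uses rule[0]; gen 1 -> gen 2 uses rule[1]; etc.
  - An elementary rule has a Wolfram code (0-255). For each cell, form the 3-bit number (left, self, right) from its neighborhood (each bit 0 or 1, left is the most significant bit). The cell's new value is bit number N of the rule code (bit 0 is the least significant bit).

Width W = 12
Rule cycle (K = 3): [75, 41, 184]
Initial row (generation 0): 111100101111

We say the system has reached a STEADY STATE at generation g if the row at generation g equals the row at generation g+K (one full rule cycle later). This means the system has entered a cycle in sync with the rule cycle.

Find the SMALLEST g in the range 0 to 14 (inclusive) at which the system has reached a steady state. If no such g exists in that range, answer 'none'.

Answer: none

Derivation:
Gen 0: 111100101111
Gen 1 (rule 75): 100101001001
Gen 2 (rule 41): 000010000000
Gen 3 (rule 184): 000001000000
Gen 4 (rule 75): 111110011111
Gen 5 (rule 41): 100000010000
Gen 6 (rule 184): 010000001000
Gen 7 (rule 75): 100111110011
Gen 8 (rule 41): 000100000010
Gen 9 (rule 184): 000010000001
Gen 10 (rule 75): 111100111110
Gen 11 (rule 41): 100000100000
Gen 12 (rule 184): 010000010000
Gen 13 (rule 75): 100111100111
Gen 14 (rule 41): 000100000100
Gen 15 (rule 184): 000010000010
Gen 16 (rule 75): 111100111100
Gen 17 (rule 41): 100000100001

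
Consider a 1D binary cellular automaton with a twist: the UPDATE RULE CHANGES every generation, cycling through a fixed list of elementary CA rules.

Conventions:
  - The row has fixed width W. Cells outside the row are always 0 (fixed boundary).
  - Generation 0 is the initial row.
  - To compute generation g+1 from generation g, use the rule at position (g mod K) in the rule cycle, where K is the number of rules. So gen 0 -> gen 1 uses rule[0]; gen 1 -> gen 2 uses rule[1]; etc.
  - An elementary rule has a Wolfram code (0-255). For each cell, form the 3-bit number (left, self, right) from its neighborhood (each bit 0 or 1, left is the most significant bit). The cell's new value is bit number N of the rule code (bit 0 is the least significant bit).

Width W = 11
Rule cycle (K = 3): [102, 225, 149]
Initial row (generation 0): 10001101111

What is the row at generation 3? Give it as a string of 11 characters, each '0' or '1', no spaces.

Answer: 11101010111

Derivation:
Gen 0: 10001101111
Gen 1 (rule 102): 10010110001
Gen 2 (rule 225): 00001010100
Gen 3 (rule 149): 11101010111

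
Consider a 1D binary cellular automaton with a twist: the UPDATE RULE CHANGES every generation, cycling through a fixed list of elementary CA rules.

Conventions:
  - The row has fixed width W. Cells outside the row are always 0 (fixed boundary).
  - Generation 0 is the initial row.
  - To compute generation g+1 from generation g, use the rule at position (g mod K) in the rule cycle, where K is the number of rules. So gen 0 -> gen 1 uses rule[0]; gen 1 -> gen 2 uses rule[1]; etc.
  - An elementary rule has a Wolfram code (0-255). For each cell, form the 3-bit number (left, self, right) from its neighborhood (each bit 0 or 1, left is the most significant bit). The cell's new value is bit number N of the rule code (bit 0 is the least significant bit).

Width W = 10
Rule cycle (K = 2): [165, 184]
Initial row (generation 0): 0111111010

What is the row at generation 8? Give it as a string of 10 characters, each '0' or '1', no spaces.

Answer: 0110110110

Derivation:
Gen 0: 0111111010
Gen 1 (rule 165): 0011110110
Gen 2 (rule 184): 0011101101
Gen 3 (rule 165): 1001010011
Gen 4 (rule 184): 0100101010
Gen 5 (rule 165): 0100111110
Gen 6 (rule 184): 0010111101
Gen 7 (rule 165): 1011011011
Gen 8 (rule 184): 0110110110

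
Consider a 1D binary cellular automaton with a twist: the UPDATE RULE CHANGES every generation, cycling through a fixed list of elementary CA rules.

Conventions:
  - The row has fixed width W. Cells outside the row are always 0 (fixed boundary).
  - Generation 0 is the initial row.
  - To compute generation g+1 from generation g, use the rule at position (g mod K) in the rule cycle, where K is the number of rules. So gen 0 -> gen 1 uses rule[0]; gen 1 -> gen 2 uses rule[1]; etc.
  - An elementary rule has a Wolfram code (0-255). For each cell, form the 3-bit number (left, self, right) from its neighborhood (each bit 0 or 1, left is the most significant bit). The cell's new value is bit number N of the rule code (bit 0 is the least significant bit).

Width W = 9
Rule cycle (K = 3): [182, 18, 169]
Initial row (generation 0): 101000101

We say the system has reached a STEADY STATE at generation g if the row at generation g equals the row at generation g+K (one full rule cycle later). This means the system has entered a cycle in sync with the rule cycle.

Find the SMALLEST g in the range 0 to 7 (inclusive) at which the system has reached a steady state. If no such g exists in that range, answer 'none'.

Answer: 5

Derivation:
Gen 0: 101000101
Gen 1 (rule 182): 111101111
Gen 2 (rule 18): 000000000
Gen 3 (rule 169): 111111111
Gen 4 (rule 182): 011111110
Gen 5 (rule 18): 100000001
Gen 6 (rule 169): 001111100
Gen 7 (rule 182): 010111010
Gen 8 (rule 18): 100000001
Gen 9 (rule 169): 001111100
Gen 10 (rule 182): 010111010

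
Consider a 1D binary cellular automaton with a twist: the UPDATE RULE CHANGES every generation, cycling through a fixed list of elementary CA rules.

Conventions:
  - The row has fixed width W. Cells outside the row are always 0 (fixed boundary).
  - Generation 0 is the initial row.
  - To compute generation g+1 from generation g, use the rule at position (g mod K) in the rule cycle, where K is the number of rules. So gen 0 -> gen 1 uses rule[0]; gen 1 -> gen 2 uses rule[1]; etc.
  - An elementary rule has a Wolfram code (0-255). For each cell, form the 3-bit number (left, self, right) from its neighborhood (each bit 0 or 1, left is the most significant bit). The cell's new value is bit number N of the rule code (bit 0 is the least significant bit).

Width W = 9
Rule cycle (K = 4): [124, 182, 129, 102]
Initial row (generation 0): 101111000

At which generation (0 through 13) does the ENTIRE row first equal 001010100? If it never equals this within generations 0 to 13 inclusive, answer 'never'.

Answer: never

Derivation:
Gen 0: 101111000
Gen 1 (rule 124): 111001100
Gen 2 (rule 182): 010110010
Gen 3 (rule 129): 000000000
Gen 4 (rule 102): 000000000
Gen 5 (rule 124): 000000000
Gen 6 (rule 182): 000000000
Gen 7 (rule 129): 111111111
Gen 8 (rule 102): 000000001
Gen 9 (rule 124): 000000001
Gen 10 (rule 182): 000000011
Gen 11 (rule 129): 111111000
Gen 12 (rule 102): 000001000
Gen 13 (rule 124): 000001100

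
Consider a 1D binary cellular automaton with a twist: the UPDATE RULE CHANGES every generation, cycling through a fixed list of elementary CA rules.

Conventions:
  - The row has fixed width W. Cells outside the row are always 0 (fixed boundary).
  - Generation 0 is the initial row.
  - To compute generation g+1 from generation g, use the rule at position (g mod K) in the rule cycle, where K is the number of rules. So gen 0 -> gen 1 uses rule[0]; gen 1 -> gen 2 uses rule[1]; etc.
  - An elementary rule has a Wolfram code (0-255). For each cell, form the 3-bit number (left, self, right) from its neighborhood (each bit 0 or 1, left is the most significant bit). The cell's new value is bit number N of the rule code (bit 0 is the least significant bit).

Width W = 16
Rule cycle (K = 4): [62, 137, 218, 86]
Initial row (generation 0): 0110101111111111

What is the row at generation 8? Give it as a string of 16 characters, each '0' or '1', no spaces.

Answer: 1000000000001111

Derivation:
Gen 0: 0110101111111111
Gen 1 (rule 62): 1101111000000000
Gen 2 (rule 137): 1001110011111111
Gen 3 (rule 218): 0111111111111111
Gen 4 (rule 86): 1000000000000001
Gen 5 (rule 62): 1100000000000011
Gen 6 (rule 137): 1001111111111010
Gen 7 (rule 218): 0111111111111001
Gen 8 (rule 86): 1000000000001111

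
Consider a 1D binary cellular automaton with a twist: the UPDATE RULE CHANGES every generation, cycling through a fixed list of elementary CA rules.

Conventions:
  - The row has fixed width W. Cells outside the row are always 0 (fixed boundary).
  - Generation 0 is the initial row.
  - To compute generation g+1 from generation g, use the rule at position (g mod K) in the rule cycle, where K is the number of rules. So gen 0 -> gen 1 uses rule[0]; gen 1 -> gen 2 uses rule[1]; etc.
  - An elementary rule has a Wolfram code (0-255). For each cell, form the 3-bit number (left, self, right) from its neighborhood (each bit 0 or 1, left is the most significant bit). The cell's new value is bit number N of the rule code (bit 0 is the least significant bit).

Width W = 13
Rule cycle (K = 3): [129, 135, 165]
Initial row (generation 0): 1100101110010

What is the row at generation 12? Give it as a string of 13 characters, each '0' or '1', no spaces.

Gen 0: 1100101110010
Gen 1 (rule 129): 0000000100000
Gen 2 (rule 135): 1111111101111
Gen 3 (rule 165): 0111111010110
Gen 4 (rule 129): 0011110000000
Gen 5 (rule 135): 1101100111111
Gen 6 (rule 165): 0010000011110
Gen 7 (rule 129): 1000111001100
Gen 8 (rule 135): 1011010010001
Gen 9 (rule 165): 1100110010101
Gen 10 (rule 129): 0000000000000
Gen 11 (rule 135): 1111111111111
Gen 12 (rule 165): 0111111111110

Answer: 0111111111110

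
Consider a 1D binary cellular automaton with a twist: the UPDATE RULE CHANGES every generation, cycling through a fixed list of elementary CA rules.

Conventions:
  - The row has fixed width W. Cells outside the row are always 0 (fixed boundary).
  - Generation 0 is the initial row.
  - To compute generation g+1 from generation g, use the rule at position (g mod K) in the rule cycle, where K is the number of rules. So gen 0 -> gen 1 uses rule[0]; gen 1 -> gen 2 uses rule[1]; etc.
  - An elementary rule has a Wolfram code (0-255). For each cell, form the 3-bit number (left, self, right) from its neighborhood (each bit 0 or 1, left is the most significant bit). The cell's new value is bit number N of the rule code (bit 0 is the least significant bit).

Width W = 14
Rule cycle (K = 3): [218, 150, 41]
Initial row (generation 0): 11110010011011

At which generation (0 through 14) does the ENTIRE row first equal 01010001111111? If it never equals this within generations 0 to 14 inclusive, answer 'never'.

Answer: never

Derivation:
Gen 0: 11110010011011
Gen 1 (rule 218): 11111101111011
Gen 2 (rule 150): 01111000110000
Gen 3 (rule 41): 01000010100111
Gen 4 (rule 218): 10100100011111
Gen 5 (rule 150): 10111110101110
Gen 6 (rule 41): 01100001011000
Gen 7 (rule 218): 11110010011100
Gen 8 (rule 150): 01101111101010
Gen 9 (rule 41): 01011000010100
Gen 10 (rule 218): 10011100100010
Gen 11 (rule 150): 11101011110111
Gen 12 (rule 41): 10010110001100
Gen 13 (rule 218): 01100111011110
Gen 14 (rule 150): 10011010001101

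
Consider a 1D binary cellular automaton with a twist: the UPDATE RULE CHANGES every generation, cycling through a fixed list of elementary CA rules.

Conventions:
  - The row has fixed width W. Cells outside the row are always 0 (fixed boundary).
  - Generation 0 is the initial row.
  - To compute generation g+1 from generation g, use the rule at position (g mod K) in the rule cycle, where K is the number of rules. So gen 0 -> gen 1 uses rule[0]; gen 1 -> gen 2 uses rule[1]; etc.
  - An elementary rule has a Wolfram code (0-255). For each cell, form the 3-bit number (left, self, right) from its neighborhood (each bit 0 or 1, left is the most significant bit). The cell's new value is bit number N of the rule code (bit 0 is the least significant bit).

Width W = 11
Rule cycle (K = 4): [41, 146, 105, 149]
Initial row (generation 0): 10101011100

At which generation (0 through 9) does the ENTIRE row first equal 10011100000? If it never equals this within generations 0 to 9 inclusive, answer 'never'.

Gen 0: 10101011100
Gen 1 (rule 41): 01010110001
Gen 2 (rule 146): 10000001010
Gen 3 (rule 105): 00111100100
Gen 4 (rule 149): 10011010111
Gen 5 (rule 41): 00010101100
Gen 6 (rule 146): 00100000010
Gen 7 (rule 105): 10001111000
Gen 8 (rule 149): 11100110111
Gen 9 (rule 41): 10000101100

Answer: never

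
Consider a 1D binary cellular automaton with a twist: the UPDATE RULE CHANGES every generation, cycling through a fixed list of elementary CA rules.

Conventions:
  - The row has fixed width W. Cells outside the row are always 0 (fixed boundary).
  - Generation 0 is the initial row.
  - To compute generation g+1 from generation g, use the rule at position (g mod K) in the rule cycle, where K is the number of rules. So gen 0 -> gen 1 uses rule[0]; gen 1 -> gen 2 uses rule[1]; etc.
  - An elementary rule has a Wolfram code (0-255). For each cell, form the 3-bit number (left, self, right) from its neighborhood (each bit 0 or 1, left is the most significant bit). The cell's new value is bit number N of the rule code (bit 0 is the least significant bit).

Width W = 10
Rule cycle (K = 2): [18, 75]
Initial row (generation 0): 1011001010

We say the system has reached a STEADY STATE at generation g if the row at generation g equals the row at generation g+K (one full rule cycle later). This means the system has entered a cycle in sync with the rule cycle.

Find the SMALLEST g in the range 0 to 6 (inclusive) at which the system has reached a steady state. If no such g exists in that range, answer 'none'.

Gen 0: 1011001010
Gen 1 (rule 18): 0000110001
Gen 2 (rule 75): 1111110110
Gen 3 (rule 18): 0000000001
Gen 4 (rule 75): 1111111110
Gen 5 (rule 18): 0000000001
Gen 6 (rule 75): 1111111110
Gen 7 (rule 18): 0000000001
Gen 8 (rule 75): 1111111110

Answer: 3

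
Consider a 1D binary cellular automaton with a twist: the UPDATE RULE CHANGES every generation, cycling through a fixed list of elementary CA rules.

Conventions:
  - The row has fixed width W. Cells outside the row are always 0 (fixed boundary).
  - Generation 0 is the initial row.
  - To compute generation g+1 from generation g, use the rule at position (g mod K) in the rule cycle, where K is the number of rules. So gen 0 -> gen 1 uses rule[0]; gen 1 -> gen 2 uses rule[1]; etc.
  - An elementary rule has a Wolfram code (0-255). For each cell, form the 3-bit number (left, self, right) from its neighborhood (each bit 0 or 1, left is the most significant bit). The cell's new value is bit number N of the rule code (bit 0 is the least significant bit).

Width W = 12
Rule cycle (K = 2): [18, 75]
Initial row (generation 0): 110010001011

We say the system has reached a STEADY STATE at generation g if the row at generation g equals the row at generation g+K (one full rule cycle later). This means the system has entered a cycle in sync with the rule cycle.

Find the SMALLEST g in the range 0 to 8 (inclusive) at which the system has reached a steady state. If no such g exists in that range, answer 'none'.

Answer: 7

Derivation:
Gen 0: 110010001011
Gen 1 (rule 18): 001101010000
Gen 2 (rule 75): 111100000111
Gen 3 (rule 18): 000010001000
Gen 4 (rule 75): 111100110011
Gen 5 (rule 18): 000011001100
Gen 6 (rule 75): 111111011101
Gen 7 (rule 18): 000000000000
Gen 8 (rule 75): 111111111111
Gen 9 (rule 18): 000000000000
Gen 10 (rule 75): 111111111111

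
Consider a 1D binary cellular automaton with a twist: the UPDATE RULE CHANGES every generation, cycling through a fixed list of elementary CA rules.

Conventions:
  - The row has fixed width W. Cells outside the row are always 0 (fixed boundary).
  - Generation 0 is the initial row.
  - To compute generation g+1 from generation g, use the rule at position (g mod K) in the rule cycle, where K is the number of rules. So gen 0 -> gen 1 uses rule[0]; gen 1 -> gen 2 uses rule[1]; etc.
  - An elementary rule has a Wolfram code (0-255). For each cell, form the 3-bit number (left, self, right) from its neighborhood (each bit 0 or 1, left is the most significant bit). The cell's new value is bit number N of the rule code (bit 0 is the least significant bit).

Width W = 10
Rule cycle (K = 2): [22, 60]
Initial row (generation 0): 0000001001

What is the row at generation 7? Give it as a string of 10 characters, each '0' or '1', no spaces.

Answer: 0011100011

Derivation:
Gen 0: 0000001001
Gen 1 (rule 22): 0000011111
Gen 2 (rule 60): 0000010000
Gen 3 (rule 22): 0000111000
Gen 4 (rule 60): 0000100100
Gen 5 (rule 22): 0001111110
Gen 6 (rule 60): 0001000001
Gen 7 (rule 22): 0011100011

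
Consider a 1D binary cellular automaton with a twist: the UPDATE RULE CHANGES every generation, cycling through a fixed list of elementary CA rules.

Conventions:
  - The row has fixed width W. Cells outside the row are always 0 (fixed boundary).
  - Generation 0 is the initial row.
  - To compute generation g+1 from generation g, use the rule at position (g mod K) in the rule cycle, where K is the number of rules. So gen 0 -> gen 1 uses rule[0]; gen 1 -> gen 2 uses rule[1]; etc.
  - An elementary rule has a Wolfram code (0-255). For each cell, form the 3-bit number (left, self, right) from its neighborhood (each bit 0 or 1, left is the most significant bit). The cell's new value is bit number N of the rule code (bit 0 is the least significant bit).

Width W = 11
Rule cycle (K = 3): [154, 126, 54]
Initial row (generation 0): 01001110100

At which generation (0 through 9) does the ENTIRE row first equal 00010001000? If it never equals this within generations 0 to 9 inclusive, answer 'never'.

Answer: 9

Derivation:
Gen 0: 01001110100
Gen 1 (rule 154): 10111100010
Gen 2 (rule 126): 11100110111
Gen 3 (rule 54): 00011001000
Gen 4 (rule 154): 00110110100
Gen 5 (rule 126): 01111111110
Gen 6 (rule 54): 10000000001
Gen 7 (rule 154): 01000000010
Gen 8 (rule 126): 11100000111
Gen 9 (rule 54): 00010001000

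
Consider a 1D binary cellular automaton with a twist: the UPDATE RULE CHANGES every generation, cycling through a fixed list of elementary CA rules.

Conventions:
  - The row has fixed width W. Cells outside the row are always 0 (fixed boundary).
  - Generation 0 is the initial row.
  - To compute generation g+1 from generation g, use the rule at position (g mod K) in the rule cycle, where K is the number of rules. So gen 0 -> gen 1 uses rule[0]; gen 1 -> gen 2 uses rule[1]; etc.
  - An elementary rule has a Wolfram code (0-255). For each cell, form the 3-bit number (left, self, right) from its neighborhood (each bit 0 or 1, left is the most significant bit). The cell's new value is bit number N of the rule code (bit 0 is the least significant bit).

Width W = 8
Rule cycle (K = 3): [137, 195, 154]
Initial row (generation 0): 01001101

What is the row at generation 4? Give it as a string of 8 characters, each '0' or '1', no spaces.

Gen 0: 01001101
Gen 1 (rule 137): 00001000
Gen 2 (rule 195): 11110011
Gen 3 (rule 154): 11101110
Gen 4 (rule 137): 11001100

Answer: 11001100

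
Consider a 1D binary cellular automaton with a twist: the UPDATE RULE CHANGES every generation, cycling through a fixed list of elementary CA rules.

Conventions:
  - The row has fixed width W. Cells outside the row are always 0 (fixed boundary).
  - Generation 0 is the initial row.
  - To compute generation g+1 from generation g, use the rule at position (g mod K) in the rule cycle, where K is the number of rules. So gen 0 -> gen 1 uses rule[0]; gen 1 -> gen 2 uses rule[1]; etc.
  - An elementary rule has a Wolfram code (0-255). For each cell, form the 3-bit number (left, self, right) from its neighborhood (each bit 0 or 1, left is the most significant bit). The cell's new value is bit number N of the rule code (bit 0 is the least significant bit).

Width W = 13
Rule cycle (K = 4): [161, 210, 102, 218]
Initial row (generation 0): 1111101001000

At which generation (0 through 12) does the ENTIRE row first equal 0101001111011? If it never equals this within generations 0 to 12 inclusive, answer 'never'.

Gen 0: 1111101001000
Gen 1 (rule 161): 0111010000011
Gen 2 (rule 210): 1011001000101
Gen 3 (rule 102): 1101011001111
Gen 4 (rule 218): 1100011111111
Gen 5 (rule 161): 0001001111110
Gen 6 (rule 210): 0010110111111
Gen 7 (rule 102): 0111011000001
Gen 8 (rule 218): 1111011100010
Gen 9 (rule 161): 0110101001000
Gen 10 (rule 210): 1010000110100
Gen 11 (rule 102): 1110001011100
Gen 12 (rule 218): 1111010011110

Answer: never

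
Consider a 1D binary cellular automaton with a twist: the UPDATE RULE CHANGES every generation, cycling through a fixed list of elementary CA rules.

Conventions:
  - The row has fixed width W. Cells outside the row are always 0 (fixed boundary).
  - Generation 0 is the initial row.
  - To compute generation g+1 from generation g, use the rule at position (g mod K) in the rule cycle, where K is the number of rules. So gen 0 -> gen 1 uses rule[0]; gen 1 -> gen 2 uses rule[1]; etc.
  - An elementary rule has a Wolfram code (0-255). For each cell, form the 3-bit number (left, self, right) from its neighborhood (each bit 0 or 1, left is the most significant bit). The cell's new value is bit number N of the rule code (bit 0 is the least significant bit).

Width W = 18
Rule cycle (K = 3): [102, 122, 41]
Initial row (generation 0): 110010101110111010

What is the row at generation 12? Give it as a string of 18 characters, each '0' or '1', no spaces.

Gen 0: 110010101110111010
Gen 1 (rule 102): 010111110011001110
Gen 2 (rule 122): 101100011111111011
Gen 3 (rule 41): 011001010000000110
Gen 4 (rule 102): 101011110000001010
Gen 5 (rule 122): 010110011000010101
Gen 6 (rule 41): 001100010011001010
Gen 7 (rule 102): 010100110101011110
Gen 8 (rule 122): 101011111010110011
Gen 9 (rule 41): 010110000101100010
Gen 10 (rule 102): 111010001110100110
Gen 11 (rule 122): 101101011011011111
Gen 12 (rule 41): 011010110110110000

Answer: 011010110110110000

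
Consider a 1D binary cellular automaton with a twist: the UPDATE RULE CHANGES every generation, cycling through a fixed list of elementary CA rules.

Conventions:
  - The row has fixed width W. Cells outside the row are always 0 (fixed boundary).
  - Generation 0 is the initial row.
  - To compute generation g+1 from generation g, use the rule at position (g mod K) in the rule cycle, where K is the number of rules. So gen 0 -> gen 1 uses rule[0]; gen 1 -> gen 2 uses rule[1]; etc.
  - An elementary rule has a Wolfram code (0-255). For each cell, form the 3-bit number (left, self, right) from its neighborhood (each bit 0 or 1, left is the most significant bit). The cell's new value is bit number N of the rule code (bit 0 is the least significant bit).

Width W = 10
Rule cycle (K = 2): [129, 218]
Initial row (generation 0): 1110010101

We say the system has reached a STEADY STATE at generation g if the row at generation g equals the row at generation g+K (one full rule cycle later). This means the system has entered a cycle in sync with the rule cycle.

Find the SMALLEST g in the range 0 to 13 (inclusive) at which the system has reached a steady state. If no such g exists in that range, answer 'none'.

Gen 0: 1110010101
Gen 1 (rule 129): 0100000000
Gen 2 (rule 218): 1010000000
Gen 3 (rule 129): 0000111111
Gen 4 (rule 218): 0001111111
Gen 5 (rule 129): 1100111110
Gen 6 (rule 218): 1111111111
Gen 7 (rule 129): 0111111110
Gen 8 (rule 218): 1111111111
Gen 9 (rule 129): 0111111110
Gen 10 (rule 218): 1111111111
Gen 11 (rule 129): 0111111110
Gen 12 (rule 218): 1111111111
Gen 13 (rule 129): 0111111110
Gen 14 (rule 218): 1111111111
Gen 15 (rule 129): 0111111110

Answer: 6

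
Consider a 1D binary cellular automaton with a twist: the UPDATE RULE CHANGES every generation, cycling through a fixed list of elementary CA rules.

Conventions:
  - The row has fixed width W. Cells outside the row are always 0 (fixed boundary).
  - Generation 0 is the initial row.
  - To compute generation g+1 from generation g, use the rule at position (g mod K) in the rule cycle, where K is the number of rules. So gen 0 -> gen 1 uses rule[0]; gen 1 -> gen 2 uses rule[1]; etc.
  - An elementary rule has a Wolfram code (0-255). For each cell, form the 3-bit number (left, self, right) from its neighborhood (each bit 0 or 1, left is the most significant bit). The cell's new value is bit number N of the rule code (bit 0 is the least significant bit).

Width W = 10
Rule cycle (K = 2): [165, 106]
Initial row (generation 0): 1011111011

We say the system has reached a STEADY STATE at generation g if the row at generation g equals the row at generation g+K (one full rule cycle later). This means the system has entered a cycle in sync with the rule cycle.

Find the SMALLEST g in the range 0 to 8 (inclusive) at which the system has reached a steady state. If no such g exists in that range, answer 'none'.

Answer: none

Derivation:
Gen 0: 1011111011
Gen 1 (rule 165): 1101110100
Gen 2 (rule 106): 1111011000
Gen 3 (rule 165): 0110100011
Gen 4 (rule 106): 1111000111
Gen 5 (rule 165): 0110010010
Gen 6 (rule 106): 1110100100
Gen 7 (rule 165): 0101100101
Gen 8 (rule 106): 1011101010
Gen 9 (rule 165): 1101011110
Gen 10 (rule 106): 1110110010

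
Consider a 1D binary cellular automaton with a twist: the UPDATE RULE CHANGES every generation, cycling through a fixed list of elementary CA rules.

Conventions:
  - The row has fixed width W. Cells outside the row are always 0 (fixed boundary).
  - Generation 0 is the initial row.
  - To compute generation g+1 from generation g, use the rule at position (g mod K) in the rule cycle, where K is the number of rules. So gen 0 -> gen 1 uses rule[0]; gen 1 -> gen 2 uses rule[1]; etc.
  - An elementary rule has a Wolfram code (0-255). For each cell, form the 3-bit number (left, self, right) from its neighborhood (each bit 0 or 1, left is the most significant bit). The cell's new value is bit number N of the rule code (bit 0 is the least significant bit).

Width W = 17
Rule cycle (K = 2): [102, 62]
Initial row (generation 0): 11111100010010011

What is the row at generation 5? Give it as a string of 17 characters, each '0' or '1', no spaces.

Answer: 01001010110111101

Derivation:
Gen 0: 11111100010010011
Gen 1 (rule 102): 00000100110110101
Gen 2 (rule 62): 00001111101101111
Gen 3 (rule 102): 00010000110110001
Gen 4 (rule 62): 00111001101101011
Gen 5 (rule 102): 01001010110111101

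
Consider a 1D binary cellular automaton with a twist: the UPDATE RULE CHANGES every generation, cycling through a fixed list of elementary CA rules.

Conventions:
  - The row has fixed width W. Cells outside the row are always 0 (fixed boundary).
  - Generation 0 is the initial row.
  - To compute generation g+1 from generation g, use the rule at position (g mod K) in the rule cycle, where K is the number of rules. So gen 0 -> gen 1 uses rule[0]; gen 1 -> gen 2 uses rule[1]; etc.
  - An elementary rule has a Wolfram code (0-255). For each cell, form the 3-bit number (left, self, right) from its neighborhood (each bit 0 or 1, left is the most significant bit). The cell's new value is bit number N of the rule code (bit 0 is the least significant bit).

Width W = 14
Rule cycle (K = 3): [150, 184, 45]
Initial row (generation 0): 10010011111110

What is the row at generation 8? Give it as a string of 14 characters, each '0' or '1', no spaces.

Answer: 00111111111010

Derivation:
Gen 0: 10010011111110
Gen 1 (rule 150): 11111101111101
Gen 2 (rule 184): 11111011111010
Gen 3 (rule 45): 10000110000110
Gen 4 (rule 150): 11001001001001
Gen 5 (rule 184): 10100100100100
Gen 6 (rule 45): 11100100100101
Gen 7 (rule 150): 01011111111101
Gen 8 (rule 184): 00111111111010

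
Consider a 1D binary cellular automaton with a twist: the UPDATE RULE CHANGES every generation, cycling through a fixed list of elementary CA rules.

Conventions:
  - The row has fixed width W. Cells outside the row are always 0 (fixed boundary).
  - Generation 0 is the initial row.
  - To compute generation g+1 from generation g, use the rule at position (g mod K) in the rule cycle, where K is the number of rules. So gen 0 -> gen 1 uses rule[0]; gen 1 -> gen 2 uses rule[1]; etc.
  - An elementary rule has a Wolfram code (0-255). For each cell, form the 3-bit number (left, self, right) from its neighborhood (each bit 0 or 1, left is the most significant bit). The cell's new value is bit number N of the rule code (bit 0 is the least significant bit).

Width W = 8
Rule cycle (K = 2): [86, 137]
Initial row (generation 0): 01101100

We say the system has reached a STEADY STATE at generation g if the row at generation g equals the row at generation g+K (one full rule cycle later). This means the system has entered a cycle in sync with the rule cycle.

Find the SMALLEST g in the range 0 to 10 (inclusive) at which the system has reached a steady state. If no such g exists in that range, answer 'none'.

Gen 0: 01101100
Gen 1 (rule 86): 10100110
Gen 2 (rule 137): 00000100
Gen 3 (rule 86): 00001110
Gen 4 (rule 137): 11101100
Gen 5 (rule 86): 00100110
Gen 6 (rule 137): 10000100
Gen 7 (rule 86): 11001110
Gen 8 (rule 137): 10001100
Gen 9 (rule 86): 11010110
Gen 10 (rule 137): 10000100
Gen 11 (rule 86): 11001110
Gen 12 (rule 137): 10001100

Answer: none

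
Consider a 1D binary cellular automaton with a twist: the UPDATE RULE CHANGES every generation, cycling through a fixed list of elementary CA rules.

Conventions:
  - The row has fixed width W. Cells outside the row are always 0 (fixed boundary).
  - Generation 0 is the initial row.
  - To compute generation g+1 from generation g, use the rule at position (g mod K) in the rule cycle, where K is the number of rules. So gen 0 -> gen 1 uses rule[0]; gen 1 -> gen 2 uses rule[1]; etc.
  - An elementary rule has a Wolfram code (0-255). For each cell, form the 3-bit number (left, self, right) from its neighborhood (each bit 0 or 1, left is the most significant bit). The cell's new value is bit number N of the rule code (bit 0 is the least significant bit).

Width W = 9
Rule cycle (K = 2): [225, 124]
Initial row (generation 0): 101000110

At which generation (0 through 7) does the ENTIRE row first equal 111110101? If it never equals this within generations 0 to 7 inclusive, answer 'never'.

Answer: never

Derivation:
Gen 0: 101000110
Gen 1 (rule 225): 010010010
Gen 2 (rule 124): 011011011
Gen 3 (rule 225): 001101101
Gen 4 (rule 124): 001111111
Gen 5 (rule 225): 100111111
Gen 6 (rule 124): 110100001
Gen 7 (rule 225): 011001100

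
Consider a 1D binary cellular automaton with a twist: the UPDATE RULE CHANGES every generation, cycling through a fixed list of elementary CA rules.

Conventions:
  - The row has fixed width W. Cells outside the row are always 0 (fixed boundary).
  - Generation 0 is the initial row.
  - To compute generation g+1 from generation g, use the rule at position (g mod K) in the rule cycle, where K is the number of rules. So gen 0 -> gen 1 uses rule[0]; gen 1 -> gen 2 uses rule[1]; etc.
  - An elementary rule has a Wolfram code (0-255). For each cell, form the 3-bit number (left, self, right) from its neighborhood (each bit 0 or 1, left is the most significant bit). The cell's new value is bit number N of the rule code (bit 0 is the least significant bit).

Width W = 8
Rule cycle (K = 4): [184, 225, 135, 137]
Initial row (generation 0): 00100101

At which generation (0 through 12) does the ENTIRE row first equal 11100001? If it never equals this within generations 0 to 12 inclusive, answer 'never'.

Gen 0: 00100101
Gen 1 (rule 184): 00010010
Gen 2 (rule 225): 11000000
Gen 3 (rule 135): 00011111
Gen 4 (rule 137): 11011110
Gen 5 (rule 184): 10111101
Gen 6 (rule 225): 01011110
Gen 7 (rule 135): 11001100
Gen 8 (rule 137): 10001001
Gen 9 (rule 184): 01000100
Gen 10 (rule 225): 00010001
Gen 11 (rule 135): 11110111
Gen 12 (rule 137): 11100110

Answer: never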